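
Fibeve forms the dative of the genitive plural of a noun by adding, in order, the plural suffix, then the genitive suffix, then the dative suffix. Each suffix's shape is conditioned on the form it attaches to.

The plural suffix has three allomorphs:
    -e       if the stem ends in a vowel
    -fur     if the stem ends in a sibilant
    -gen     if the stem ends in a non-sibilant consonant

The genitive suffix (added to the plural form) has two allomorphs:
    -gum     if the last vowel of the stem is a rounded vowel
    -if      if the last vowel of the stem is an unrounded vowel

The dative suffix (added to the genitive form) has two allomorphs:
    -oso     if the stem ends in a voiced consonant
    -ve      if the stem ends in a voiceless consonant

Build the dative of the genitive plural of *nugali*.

nugalieifve

Since the final sound of *nugali* is /i/ (a vowel), it takes -e, giving *nugalie*.
Since the last vowel of the plural form *nugalie* is /e/ (an unrounded vowel), it takes -if, giving *nugalieif*.
The final consonant of the genitive form *nugalieif* is /f/, which is voiceless, so the dative suffix is -ve, giving *nugalieifve*.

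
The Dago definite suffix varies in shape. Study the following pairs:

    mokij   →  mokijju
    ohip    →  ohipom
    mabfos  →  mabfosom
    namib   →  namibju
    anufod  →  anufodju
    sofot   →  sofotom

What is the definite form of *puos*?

Looking at the final consonant of each stem: -om when the stem ends in a voiceless consonant (*ohip*, *mabfos*, *sofot*); -ju when the stem ends in a voiced consonant (*mokij*, *namib*, *anufod*).
*puos* — final consonant /s/ (voiceless) → -om → *puosom*.

puosom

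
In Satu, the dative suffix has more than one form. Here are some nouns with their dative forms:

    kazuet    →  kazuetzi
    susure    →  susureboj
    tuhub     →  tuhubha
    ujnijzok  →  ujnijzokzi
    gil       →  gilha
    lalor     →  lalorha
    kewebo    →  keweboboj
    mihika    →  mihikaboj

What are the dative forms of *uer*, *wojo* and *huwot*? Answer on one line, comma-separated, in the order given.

The alternation tracks the final sound of the stem — -zi when the stem ends in a voiceless consonant (*kazuet*, *ujnijzok*); -ha when the stem ends in a voiced consonant (*tuhub*, *gil*, *lalor*); -boj when the stem ends in a vowel (*susure*, *kewebo*, *mihika*).
Since the final sound of *uer* is /r/ (a voiced consonant), it takes -ha, giving *uerha*.
*wojo*: final sound = /o/, a vowel → -boj → *wojoboj*.
The final sound of *huwot* is /t/, which is a voiceless consonant, so the suffix is -zi, giving *huwotzi*.

uerha, wojoboj, huwotzi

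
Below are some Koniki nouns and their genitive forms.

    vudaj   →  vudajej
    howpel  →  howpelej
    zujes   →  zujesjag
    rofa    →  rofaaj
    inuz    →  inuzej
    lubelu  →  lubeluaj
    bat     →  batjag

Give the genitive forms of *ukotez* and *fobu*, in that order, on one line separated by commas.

ukotezej, fobuaj

Looking at the final sound of each stem: -jag when the stem ends in a voiceless consonant (*zujes*, *bat*); -ej when the stem ends in a voiced consonant (*vudaj*, *howpel*, *inuz*); -aj when the stem ends in a vowel (*rofa*, *lubelu*).
*ukotez*: final sound = /z/, a voiced consonant → -ej → *ukotezej*.
*fobu*: final sound = /u/, a vowel → -aj → *fobuaj*.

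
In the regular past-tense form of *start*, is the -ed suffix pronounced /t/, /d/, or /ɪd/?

/ɪd/

The stem *start* ends in /t/ or /d/.
The -ed suffix is realized as /ɪd/ after /t, d/; as /t/ after other voiceless consonants; and as /d/ after other voiced sounds.
So -ed on *start* is pronounced /ɪd/.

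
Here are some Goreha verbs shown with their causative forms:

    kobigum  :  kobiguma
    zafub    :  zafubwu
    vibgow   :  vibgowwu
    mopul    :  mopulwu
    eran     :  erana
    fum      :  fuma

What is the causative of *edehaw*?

The alternation tracks the final consonant of the stem — -a when the stem ends in a nasal (*kobigum*, *eran*, *fum*); -wu when the stem ends in a non-nasal consonant (*zafub*, *vibgow*, *mopul*).
*edehaw* — final consonant /w/ (non-nasal) → -wu → *edehawwu*.

edehawwu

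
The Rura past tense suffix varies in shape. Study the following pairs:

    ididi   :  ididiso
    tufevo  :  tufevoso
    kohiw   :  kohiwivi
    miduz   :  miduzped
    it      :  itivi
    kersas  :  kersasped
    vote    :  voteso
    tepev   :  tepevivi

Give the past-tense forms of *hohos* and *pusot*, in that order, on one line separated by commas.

hohosped, pusotivi

The suffix is conditioned by the final sound: -ped when the stem ends in a sibilant (*miduz*, *kersas*); -ivi when the stem ends in a non-sibilant consonant (*kohiw*, *it*, *tepev*); -so when the stem ends in a vowel (*ididi*, *tufevo*, *vote*).
*hohos*: final sound = /s/, a sibilant → -ped → *hohosped*.
The final sound of *pusot* is /t/, which is a non-sibilant consonant, so the suffix is -ivi, giving *pusotivi*.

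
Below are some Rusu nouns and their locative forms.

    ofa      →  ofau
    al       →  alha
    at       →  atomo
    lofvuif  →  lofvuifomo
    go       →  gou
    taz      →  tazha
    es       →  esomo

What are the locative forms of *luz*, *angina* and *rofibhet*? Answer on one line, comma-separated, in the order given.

The alternation tracks the final sound of the stem — -omo when the stem ends in a voiceless consonant (*at*, *lofvuif*, *es*); -ha when the stem ends in a voiced consonant (*al*, *taz*); -u when the stem ends in a vowel (*ofa*, *go*).
Since the final sound of *luz* is /z/ (a voiced consonant), it takes -ha, giving *luzha*.
*angina*: final sound = /a/, a vowel → -u → *anginau*.
The final sound of *rofibhet* is /t/, which is a voiceless consonant, so the suffix is -omo, giving *rofibhetomo*.

luzha, anginau, rofibhetomo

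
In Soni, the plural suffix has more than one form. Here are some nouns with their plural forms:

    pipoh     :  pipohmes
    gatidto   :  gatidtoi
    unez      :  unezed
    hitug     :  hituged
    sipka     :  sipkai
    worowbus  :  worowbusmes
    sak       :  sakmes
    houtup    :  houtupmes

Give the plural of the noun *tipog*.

tipoged

The pattern is voicing of the final sound: -mes when the stem ends in a voiceless consonant (*pipoh*, *worowbus*, *sak*, *houtup*); -ed when the stem ends in a voiced consonant (*unez*, *hitug*); -i when the stem ends in a vowel (*gatidto*, *sipka*).
*tipog*: final sound = /g/, a voiced consonant → -ed → *tipoged*.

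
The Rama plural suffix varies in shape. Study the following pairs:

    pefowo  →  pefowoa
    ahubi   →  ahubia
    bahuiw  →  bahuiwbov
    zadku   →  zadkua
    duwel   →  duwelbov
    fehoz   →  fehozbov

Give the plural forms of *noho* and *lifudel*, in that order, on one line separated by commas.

nohoa, lifudelbov

The alternation tracks the final sound of the stem — -bov when the stem ends in a consonant (*bahuiw*, *duwel*, *fehoz*); -a when the stem ends in a vowel (*pefowo*, *ahubi*, *zadku*).
Since the final sound of *noho* is /o/ (a vowel), it takes -a, giving *nohoa*.
Since the final sound of *lifudel* is /l/ (a consonant), it takes -bov, giving *lifudelbov*.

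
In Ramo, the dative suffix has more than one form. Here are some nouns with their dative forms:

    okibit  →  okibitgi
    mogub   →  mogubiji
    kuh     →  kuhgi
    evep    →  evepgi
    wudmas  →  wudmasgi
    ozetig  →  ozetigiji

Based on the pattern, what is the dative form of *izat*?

izatgi

The pattern is voicing of the final consonant: -gi when the stem ends in a voiceless consonant (*okibit*, *kuh*, *evep*, *wudmas*); -iji when the stem ends in a voiced consonant (*mogub*, *ozetig*).
Since the final consonant of *izat* is /t/ (voiceless), it takes -gi, giving *izatgi*.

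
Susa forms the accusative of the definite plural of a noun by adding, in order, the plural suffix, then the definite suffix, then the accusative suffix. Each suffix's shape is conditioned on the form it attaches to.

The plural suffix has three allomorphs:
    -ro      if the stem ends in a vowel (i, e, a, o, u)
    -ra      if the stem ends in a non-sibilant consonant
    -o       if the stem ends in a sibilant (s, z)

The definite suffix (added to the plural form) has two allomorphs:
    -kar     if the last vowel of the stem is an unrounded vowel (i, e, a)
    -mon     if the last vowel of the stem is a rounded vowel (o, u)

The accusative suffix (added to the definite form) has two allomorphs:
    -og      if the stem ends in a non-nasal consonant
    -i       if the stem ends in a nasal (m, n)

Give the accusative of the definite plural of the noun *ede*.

ederomoni

Since the final sound of *ede* is /e/ (a vowel), it takes -ro, giving *edero*.
Since the last vowel of the plural form *edero* is /o/ (a rounded vowel), it takes -mon, giving *ederomon*.
The definite form *ederomon* — final consonant /n/ (a nasal) → -i → *ederomoni*.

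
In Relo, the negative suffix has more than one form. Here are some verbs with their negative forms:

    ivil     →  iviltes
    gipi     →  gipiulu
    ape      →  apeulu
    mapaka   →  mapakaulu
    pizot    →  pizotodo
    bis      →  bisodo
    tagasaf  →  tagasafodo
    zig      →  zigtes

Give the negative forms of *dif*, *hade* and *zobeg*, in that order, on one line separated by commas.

The pattern is voicing of the final sound: -odo when the stem ends in a voiceless consonant (*pizot*, *bis*, *tagasaf*); -tes when the stem ends in a voiced consonant (*ivil*, *zig*); -ulu when the stem ends in a vowel (*gipi*, *ape*, *mapaka*).
Since the final sound of *dif* is /f/ (a voiceless consonant), it takes -odo, giving *difodo*.
The final sound of *hade* is /e/, which is a vowel, so the suffix is -ulu, giving *hadeulu*.
The final sound of *zobeg* is /g/, which is a voiced consonant, so the suffix is -tes, giving *zobegtes*.

difodo, hadeulu, zobegtes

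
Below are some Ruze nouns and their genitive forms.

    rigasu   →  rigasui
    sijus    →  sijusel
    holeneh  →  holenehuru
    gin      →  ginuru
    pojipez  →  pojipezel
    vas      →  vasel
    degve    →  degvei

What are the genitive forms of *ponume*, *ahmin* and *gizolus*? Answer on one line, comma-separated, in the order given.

The suffix is conditioned by the final sound: -el when the stem ends in a sibilant (*sijus*, *pojipez*, *vas*); -uru when the stem ends in a non-sibilant consonant (*holeneh*, *gin*); -i when the stem ends in a vowel (*rigasu*, *degve*).
Since the final sound of *ponume* is /e/ (a vowel), it takes -i, giving *ponumei*.
The final sound of *ahmin* is /n/, which is a non-sibilant consonant, so the suffix is -uru, giving *ahminuru*.
*gizolus*: final sound = /s/, a sibilant → -el → *gizolusel*.

ponumei, ahminuru, gizolusel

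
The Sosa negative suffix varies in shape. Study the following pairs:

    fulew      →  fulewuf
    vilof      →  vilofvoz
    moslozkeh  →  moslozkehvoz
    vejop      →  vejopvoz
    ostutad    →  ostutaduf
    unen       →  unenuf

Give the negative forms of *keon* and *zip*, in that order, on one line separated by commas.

The pattern is voicing of the final consonant: -voz when the stem ends in a voiceless consonant (*vilof*, *moslozkeh*, *vejop*); -uf when the stem ends in a voiced consonant (*fulew*, *ostutad*, *unen*).
Since the final consonant of *keon* is /n/ (voiced), it takes -uf, giving *keonuf*.
Since the final consonant of *zip* is /p/ (voiceless), it takes -voz, giving *zipvoz*.

keonuf, zipvoz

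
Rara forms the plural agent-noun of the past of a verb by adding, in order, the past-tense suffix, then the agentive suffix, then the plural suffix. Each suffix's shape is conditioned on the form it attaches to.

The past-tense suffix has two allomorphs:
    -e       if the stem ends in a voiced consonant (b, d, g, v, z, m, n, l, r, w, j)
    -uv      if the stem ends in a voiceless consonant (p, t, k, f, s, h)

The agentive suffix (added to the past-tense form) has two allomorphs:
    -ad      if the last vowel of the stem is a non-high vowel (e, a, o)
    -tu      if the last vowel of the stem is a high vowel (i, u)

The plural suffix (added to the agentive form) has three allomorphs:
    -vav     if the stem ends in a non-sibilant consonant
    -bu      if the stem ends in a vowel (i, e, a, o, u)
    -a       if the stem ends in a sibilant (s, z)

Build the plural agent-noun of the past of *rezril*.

rezrileadvav

Since the final consonant of *rezril* is /l/ (voiced), it takes -e, giving *rezrile*.
The last vowel of the past-tense form *rezrile* is /e/, which is a non-high vowel, so the agentive suffix is -ad, giving *rezrilead*.
Since the final sound of the agentive form *rezrilead* is /d/ (a non-sibilant consonant), it takes -vav, giving *rezrileadvav*.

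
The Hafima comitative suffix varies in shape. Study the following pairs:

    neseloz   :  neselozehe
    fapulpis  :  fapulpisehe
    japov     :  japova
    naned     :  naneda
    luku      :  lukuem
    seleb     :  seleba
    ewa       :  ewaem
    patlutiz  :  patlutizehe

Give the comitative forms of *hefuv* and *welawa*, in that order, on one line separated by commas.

hefuva, welawaem

The pattern is sibilance of the final sound: -ehe when the stem ends in a sibilant (*neseloz*, *fapulpis*, *patlutiz*); -a when the stem ends in a non-sibilant consonant (*japov*, *naned*, *seleb*); -em when the stem ends in a vowel (*luku*, *ewa*).
Since the final sound of *hefuv* is /v/ (a non-sibilant consonant), it takes -a, giving *hefuva*.
*welawa*: final sound = /a/, a vowel → -em → *welawaem*.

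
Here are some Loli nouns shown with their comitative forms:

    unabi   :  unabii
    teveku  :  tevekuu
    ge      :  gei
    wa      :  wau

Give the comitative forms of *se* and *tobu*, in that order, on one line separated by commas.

sei, tobuu

The alternation tracks the last vowel of the stem — -i when the last vowel of the stem is a front vowel (*unabi*, *ge*); -u when the last vowel of the stem is a back vowel (*teveku*, *wa*).
*se* — last vowel /e/ (a front vowel) → -i → *sei*.
Since the last vowel of *tobu* is /u/ (a back vowel), it takes -u, giving *tobuu*.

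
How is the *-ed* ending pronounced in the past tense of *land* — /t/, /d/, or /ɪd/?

/ɪd/

The stem *land* ends in /t/ or /d/.
The -ed suffix is realized as /ɪd/ after /t, d/; as /t/ after other voiceless consonants; and as /d/ after other voiced sounds.
So -ed on *land* is pronounced /ɪd/.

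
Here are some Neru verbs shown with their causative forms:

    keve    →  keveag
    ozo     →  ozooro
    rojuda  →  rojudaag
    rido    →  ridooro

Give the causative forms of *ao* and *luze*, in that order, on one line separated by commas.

The pattern is rounding harmony: -oro when the last vowel of the stem is a rounded vowel (*ozo*, *rido*); -ag when the last vowel of the stem is an unrounded vowel (*keve*, *rojuda*).
Since the last vowel of *ao* is /o/ (a rounded vowel), it takes -oro, giving *aooro*.
Since the last vowel of *luze* is /e/ (an unrounded vowel), it takes -ag, giving *luzeag*.

aooro, luzeag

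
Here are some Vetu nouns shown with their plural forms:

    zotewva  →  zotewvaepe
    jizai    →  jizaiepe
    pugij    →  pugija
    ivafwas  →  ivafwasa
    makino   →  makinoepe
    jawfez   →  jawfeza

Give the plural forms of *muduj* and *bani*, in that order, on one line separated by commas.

The pattern is consonant vs. vowel: -a when the stem ends in a consonant (*pugij*, *ivafwas*, *jawfez*); -epe when the stem ends in a vowel (*zotewva*, *jizai*, *makino*).
The final sound of *muduj* is /j/, which is a consonant, so the suffix is -a, giving *muduja*.
*bani*: final sound = /i/, a vowel → -epe → *baniepe*.

muduja, baniepe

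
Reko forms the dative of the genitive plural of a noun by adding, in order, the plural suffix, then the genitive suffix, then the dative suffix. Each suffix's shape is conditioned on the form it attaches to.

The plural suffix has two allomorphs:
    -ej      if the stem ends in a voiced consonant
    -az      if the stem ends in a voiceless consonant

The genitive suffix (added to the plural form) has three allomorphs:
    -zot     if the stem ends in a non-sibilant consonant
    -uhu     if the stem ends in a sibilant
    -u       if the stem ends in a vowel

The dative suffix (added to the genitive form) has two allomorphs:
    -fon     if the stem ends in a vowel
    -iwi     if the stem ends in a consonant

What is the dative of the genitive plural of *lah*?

Since the final consonant of *lah* is /h/ (voiceless), it takes -az, giving *lahaz*.
Since the final sound of the plural form *lahaz* is /z/ (a sibilant), it takes -uhu, giving *lahazuhu*.
The genitive form *lahazuhu*: final sound = /u/, a vowel → -fon → *lahazuhufon*.

lahazuhufon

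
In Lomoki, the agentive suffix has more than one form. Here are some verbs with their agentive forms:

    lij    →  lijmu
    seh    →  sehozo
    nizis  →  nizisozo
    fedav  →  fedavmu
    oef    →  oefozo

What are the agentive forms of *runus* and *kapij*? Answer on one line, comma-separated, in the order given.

runusozo, kapijmu

The alternation tracks the final consonant of the stem — -ozo when the stem ends in a voiceless consonant (*seh*, *nizis*, *oef*); -mu when the stem ends in a voiced consonant (*lij*, *fedav*).
*runus*: final consonant = /s/, voiceless → -ozo → *runusozo*.
The final consonant of *kapij* is /j/, which is voiced, so the suffix is -mu, giving *kapijmu*.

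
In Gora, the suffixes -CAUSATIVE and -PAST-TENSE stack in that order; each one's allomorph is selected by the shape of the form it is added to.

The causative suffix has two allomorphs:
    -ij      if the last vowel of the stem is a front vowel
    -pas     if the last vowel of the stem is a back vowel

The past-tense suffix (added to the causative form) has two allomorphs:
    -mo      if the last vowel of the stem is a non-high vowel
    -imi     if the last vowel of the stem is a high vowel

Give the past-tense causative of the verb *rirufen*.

*rirufen* — last vowel /e/ (a front vowel) → -ij → *rirufenij*.
Since the last vowel of the causative form *rirufenij* is /i/ (a high vowel), it takes -imi, giving *rirufenijimi*.

rirufenijimi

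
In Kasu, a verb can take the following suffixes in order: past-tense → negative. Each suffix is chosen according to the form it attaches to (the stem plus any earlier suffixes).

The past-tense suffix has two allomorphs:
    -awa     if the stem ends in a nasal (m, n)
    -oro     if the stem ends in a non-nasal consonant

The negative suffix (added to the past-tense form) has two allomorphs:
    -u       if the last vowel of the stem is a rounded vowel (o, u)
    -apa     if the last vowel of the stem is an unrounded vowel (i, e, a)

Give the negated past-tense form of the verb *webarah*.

*webarah*: final consonant = /h/, non-nasal → -oro → *webarahoro*.
The last vowel of the past-tense form *webarahoro* is /o/, which is a rounded vowel, so the negative suffix is -u, giving *webarahorou*.

webarahorou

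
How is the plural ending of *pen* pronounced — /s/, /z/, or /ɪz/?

/z/

The stem *pen* ends in a voiced non-sibilant sound.
The plural suffix surfaces as /ɪz/ after sibilants, /s/ after other voiceless consonants, and /z/ after other voiced sounds.
So the plural -s on *pen* is pronounced /z/.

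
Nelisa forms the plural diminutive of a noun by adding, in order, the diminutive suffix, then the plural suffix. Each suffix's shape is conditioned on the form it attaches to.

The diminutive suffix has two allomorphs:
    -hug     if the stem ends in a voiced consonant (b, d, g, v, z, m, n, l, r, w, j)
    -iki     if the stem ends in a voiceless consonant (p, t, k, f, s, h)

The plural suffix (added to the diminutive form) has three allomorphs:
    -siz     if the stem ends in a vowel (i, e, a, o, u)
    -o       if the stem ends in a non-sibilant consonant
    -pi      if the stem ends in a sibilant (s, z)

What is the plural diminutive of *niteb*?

*niteb* — final consonant /b/ (voiced) → -hug → *nitebhug*.
The diminutive form *nitebhug*: final sound = /g/, a non-sibilant consonant → -o → *nitebhugo*.

nitebhugo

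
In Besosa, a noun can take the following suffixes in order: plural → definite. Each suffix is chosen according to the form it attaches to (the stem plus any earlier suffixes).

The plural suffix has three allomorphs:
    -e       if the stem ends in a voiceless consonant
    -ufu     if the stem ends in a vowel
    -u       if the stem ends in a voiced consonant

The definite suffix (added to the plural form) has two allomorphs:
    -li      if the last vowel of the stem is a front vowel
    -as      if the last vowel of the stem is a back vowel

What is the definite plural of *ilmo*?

Since the final sound of *ilmo* is /o/ (a vowel), it takes -ufu, giving *ilmoufu*.
The plural form *ilmoufu*: last vowel = /u/, a back vowel → -as → *ilmoufuas*.

ilmoufuas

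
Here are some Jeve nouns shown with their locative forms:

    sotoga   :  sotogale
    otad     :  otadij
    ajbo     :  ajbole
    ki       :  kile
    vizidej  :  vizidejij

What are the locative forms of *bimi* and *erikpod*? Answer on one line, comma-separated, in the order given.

Looking at the final sound of each stem: -ij when the stem ends in a consonant (*otad*, *vizidej*); -le when the stem ends in a vowel (*sotoga*, *ajbo*, *ki*).
Since the final sound of *bimi* is /i/ (a vowel), it takes -le, giving *bimile*.
The final sound of *erikpod* is /d/, which is a consonant, so the suffix is -ij, giving *erikpodij*.

bimile, erikpodij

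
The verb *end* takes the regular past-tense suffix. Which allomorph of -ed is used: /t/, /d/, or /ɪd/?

/ɪd/

The stem *end* ends in /t/ or /d/.
The -ed suffix is realized as /ɪd/ after /t, d/; as /t/ after other voiceless consonants; and as /d/ after other voiced sounds.
So -ed on *end* is pronounced /ɪd/.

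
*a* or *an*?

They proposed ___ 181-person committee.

a

The indefinite article is chosen by the initial *sound* of the following word, not its spelling.
The number *181* is spoken "one hundred …", beginning with /wʌn/ — a consonant sound.
So the article is *a*: They proposed a 181-person committee.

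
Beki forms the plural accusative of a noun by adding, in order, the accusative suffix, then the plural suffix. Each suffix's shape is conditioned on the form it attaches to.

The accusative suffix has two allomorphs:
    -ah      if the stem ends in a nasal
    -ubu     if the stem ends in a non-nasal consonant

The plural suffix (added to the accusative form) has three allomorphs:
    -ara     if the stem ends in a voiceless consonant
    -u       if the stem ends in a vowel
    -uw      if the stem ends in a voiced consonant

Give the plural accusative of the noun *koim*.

The final consonant of *koim* is /m/, which is a nasal, so the accusative suffix is -ah, giving *koimah*.
Since the final sound of the accusative form *koimah* is /h/ (a voiceless consonant), it takes -ara, giving *koimahara*.

koimahara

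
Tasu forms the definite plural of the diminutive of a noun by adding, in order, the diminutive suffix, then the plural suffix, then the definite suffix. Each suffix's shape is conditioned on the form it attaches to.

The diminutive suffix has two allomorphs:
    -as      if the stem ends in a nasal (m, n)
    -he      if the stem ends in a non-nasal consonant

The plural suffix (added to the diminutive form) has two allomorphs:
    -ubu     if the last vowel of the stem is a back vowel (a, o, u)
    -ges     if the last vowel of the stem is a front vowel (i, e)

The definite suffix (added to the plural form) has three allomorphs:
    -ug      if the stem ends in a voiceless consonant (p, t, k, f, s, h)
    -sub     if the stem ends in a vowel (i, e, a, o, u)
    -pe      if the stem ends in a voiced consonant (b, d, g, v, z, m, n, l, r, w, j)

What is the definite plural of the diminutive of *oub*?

oubhegesug

*oub* — final consonant /b/ (non-nasal) → -he → *oubhe*.
The last vowel of the diminutive form *oubhe* is /e/, which is a front vowel, so the plural suffix is -ges, giving *oubheges*.
Since the final sound of the plural form *oubheges* is /s/ (a voiceless consonant), it takes -ug, giving *oubhegesug*.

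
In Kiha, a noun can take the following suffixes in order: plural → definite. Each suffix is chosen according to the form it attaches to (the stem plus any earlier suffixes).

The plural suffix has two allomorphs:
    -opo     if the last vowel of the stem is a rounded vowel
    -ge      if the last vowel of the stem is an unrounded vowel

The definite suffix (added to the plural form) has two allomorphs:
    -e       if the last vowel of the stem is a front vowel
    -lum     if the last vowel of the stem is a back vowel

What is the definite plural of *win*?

Since the last vowel of *win* is /i/ (an unrounded vowel), it takes -ge, giving *winge*.
The plural form *winge* — last vowel /e/ (a front vowel) → -e → *wingee*.

wingee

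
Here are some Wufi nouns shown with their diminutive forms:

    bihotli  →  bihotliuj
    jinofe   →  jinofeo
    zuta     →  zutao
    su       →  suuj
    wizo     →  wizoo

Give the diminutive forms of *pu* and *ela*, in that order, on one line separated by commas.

The pattern is height harmony: -uj when the last vowel of the stem is a high vowel (*bihotli*, *su*); -o when the last vowel of the stem is a non-high vowel (*jinofe*, *zuta*, *wizo*).
*pu*: last vowel = /u/, a high vowel → -uj → *puuj*.
*ela*: last vowel = /a/, a non-high vowel → -o → *elao*.

puuj, elao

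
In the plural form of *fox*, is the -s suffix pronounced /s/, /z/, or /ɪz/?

The stem *fox* ends in a sibilant (/s, z, ʃ, ʒ, tʃ, dʒ/).
The plural suffix surfaces as /ɪz/ after sibilants, /s/ after other voiceless consonants, and /z/ after other voiced sounds.
So the plural -s on *fox* is pronounced /ɪz/.

/ɪz/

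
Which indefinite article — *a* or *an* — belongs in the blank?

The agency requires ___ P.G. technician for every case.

a

The indefinite article is chosen by the initial *sound* of the following word, not its spelling.
The initialism *P.G.* is read letter by letter; the first letter, P, is pronounced /piː/, which begins with a consonant sound.
So the article is *a*: The agency requires a P.G. technician for every case.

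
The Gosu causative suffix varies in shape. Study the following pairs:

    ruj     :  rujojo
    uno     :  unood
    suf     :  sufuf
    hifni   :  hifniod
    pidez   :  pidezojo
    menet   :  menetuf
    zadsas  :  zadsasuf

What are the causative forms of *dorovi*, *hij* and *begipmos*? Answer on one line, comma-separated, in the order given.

doroviod, hijojo, begipmosuf

The alternation tracks the final sound of the stem — -uf when the stem ends in a voiceless consonant (*suf*, *menet*, *zadsas*); -ojo when the stem ends in a voiced consonant (*ruj*, *pidez*); -od when the stem ends in a vowel (*uno*, *hifni*).
*dorovi* — final sound /i/ (a vowel) → -od → *doroviod*.
The final sound of *hij* is /j/, which is a voiced consonant, so the suffix is -ojo, giving *hijojo*.
*begipmos*: final sound = /s/, a voiceless consonant → -uf → *begipmosuf*.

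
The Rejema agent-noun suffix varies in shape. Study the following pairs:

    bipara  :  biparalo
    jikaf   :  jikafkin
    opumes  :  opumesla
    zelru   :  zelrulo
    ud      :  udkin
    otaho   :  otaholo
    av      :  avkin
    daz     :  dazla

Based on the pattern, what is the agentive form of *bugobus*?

The alternation tracks the final sound of the stem — -la when the stem ends in a sibilant (*opumes*, *daz*); -kin when the stem ends in a non-sibilant consonant (*jikaf*, *ud*, *av*); -lo when the stem ends in a vowel (*bipara*, *zelru*, *otaho*).
Since the final sound of *bugobus* is /s/ (a sibilant), it takes -la, giving *bugobusla*.

bugobusla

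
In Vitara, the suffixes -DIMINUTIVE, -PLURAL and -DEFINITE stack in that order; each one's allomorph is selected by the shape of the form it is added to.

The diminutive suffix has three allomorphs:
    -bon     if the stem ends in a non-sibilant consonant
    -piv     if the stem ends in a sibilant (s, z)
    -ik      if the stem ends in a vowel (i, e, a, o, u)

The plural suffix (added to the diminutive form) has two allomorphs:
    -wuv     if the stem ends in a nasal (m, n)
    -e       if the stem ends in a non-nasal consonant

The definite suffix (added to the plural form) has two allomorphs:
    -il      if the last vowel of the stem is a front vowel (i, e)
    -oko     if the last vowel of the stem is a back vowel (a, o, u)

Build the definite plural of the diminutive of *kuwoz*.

*kuwoz*: final sound = /z/, a sibilant → -piv → *kuwozpiv*.
The diminutive form *kuwozpiv*: final consonant = /v/, non-nasal → -e → *kuwozpive*.
The last vowel of the plural form *kuwozpive* is /e/, which is a front vowel, so the definite suffix is -il, giving *kuwozpiveil*.

kuwozpiveil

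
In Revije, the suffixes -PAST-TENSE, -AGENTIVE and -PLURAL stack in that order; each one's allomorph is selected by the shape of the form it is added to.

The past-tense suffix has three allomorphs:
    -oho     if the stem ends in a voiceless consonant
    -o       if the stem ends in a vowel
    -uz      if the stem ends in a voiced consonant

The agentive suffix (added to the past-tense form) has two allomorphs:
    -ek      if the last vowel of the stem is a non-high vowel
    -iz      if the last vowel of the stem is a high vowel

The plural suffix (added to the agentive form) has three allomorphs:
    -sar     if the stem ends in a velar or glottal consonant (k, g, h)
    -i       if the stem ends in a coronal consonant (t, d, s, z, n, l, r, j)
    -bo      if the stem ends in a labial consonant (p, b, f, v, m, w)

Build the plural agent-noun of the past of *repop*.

repopohoeksar

Since the final sound of *repop* is /p/ (a voiceless consonant), it takes -oho, giving *repopoho*.
Since the last vowel of the past-tense form *repopoho* is /o/ (a non-high vowel), it takes -ek, giving *repopohoek*.
The final consonant of the agentive form *repopohoek* is /k/, which is velar/glottal, so the plural suffix is -sar, giving *repopohoeksar*.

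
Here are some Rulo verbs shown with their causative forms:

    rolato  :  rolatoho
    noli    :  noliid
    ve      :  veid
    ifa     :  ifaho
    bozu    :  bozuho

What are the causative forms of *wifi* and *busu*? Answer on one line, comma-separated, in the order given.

Looking at the last vowel of each stem: -id when the last vowel of the stem is a front vowel (*noli*, *ve*); -ho when the last vowel of the stem is a back vowel (*rolato*, *ifa*, *bozu*).
The last vowel of *wifi* is /i/, which is a front vowel, so the suffix is -id, giving *wifiid*.
Since the last vowel of *busu* is /u/ (a back vowel), it takes -ho, giving *busuho*.

wifiid, busuho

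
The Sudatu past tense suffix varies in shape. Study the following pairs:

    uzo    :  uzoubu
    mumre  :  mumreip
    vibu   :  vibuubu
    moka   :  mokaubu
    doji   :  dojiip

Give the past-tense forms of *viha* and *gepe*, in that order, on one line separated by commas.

vihaubu, gepeip

Looking at the last vowel of each stem: -ip when the last vowel of the stem is a front vowel (*mumre*, *doji*); -ubu when the last vowel of the stem is a back vowel (*uzo*, *vibu*, *moka*).
*viha* — last vowel /a/ (a back vowel) → -ubu → *vihaubu*.
The last vowel of *gepe* is /e/, which is a front vowel, so the suffix is -ip, giving *gepeip*.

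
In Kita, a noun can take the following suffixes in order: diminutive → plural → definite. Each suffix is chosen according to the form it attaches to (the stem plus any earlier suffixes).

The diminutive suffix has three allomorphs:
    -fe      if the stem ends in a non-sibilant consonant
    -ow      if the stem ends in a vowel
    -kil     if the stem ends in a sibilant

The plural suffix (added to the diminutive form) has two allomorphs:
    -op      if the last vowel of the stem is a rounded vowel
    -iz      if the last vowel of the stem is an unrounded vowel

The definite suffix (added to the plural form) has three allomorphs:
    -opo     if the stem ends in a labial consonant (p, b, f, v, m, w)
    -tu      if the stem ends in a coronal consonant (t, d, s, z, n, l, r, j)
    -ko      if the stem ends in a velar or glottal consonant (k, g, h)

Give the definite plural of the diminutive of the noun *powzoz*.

powzozkiliztu

The final sound of *powzoz* is /z/, which is a sibilant, so the diminutive suffix is -kil, giving *powzozkil*.
The diminutive form *powzozkil* — last vowel /i/ (an unrounded vowel) → -iz → *powzozkiliz*.
The final consonant of the plural form *powzozkiliz* is /z/, which is coronal, so the definite suffix is -tu, giving *powzozkiliztu*.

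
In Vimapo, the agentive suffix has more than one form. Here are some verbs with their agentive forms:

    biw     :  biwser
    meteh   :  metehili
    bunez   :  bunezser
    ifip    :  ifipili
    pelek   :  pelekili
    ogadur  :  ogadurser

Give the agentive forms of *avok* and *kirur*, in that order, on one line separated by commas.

avokili, kirurser

The alternation tracks the final consonant of the stem — -ili when the stem ends in a voiceless consonant (*meteh*, *ifip*, *pelek*); -ser when the stem ends in a voiced consonant (*biw*, *bunez*, *ogadur*).
The final consonant of *avok* is /k/, which is voiceless, so the suffix is -ili, giving *avokili*.
The final consonant of *kirur* is /r/, which is voiced, so the suffix is -ser, giving *kirurser*.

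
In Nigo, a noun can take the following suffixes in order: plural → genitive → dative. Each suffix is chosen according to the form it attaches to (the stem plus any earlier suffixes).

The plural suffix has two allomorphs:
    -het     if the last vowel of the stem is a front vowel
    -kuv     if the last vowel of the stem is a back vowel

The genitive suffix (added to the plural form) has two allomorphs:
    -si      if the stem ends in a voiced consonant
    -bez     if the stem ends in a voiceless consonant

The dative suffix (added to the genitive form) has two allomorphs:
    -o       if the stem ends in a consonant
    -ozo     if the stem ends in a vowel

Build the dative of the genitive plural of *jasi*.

The last vowel of *jasi* is /i/, which is a front vowel, so the plural suffix is -het, giving *jasihet*.
The plural form *jasihet* — final consonant /t/ (voiceless) → -bez → *jasihetbez*.
Since the final sound of the genitive form *jasihetbez* is /z/ (a consonant), it takes -o, giving *jasihetbezo*.

jasihetbezo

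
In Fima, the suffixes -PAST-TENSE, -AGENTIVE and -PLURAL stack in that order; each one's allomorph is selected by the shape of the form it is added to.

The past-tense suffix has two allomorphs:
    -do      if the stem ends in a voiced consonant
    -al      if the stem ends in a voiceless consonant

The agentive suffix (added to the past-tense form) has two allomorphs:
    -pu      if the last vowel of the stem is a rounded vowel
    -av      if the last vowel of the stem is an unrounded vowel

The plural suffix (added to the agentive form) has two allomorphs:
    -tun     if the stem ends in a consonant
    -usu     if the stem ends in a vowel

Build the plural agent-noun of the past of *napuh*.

*napuh*: final consonant = /h/, voiceless → -al → *napuhal*.
The past-tense form *napuhal* — last vowel /a/ (an unrounded vowel) → -av → *napuhalav*.
Since the final sound of the agentive form *napuhalav* is /v/ (a consonant), it takes -tun, giving *napuhalavtun*.

napuhalavtun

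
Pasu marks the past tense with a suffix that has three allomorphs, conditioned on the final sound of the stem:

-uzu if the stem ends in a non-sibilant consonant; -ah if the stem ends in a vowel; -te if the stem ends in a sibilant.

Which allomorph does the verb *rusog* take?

Since the final sound of *rusog* is /g/ (a non-sibilant consonant), it takes -uzu.

-uzu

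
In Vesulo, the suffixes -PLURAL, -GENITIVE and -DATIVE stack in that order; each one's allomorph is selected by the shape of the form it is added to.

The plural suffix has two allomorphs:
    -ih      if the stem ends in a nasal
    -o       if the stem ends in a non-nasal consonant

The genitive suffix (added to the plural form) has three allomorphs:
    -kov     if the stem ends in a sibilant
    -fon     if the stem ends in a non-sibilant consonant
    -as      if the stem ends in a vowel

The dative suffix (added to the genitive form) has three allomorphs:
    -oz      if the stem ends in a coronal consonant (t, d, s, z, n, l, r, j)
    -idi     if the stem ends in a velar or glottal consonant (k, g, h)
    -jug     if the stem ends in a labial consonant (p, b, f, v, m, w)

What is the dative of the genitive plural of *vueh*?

*vueh*: final consonant = /h/, non-nasal → -o → *vueho*.
The plural form *vueho*: final sound = /o/, a vowel → -as → *vuehoas*.
The final consonant of the genitive form *vuehoas* is /s/, which is coronal, so the dative suffix is -oz, giving *vuehoasoz*.

vuehoasoz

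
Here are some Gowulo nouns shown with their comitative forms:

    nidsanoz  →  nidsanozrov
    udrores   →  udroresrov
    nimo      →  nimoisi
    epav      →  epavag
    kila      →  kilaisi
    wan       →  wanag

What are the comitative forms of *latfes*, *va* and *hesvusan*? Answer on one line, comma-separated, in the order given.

Looking at the final sound of each stem: -rov when the stem ends in a sibilant (*nidsanoz*, *udrores*); -ag when the stem ends in a non-sibilant consonant (*epav*, *wan*); -isi when the stem ends in a vowel (*nimo*, *kila*).
The final sound of *latfes* is /s/, which is a sibilant, so the suffix is -rov, giving *latfesrov*.
*va* — final sound /a/ (a vowel) → -isi → *vaisi*.
*hesvusan* — final sound /n/ (a non-sibilant consonant) → -ag → *hesvusanag*.

latfesrov, vaisi, hesvusanag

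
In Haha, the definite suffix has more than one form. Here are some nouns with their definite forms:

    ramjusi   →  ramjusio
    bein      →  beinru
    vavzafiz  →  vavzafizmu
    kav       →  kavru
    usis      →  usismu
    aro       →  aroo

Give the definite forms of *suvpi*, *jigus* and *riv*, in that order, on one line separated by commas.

The pattern is sibilance of the final sound: -mu when the stem ends in a sibilant (*vavzafiz*, *usis*); -ru when the stem ends in a non-sibilant consonant (*bein*, *kav*); -o when the stem ends in a vowel (*ramjusi*, *aro*).
Since the final sound of *suvpi* is /i/ (a vowel), it takes -o, giving *suvpio*.
The final sound of *jigus* is /s/, which is a sibilant, so the suffix is -mu, giving *jigusmu*.
*riv* — final sound /v/ (a non-sibilant consonant) → -ru → *rivru*.

suvpio, jigusmu, rivru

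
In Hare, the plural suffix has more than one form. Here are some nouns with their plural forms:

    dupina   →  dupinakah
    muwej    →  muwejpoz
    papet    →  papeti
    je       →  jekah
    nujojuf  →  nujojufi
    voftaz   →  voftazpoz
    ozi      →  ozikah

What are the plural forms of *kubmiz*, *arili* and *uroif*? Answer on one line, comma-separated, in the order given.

kubmizpoz, arilikah, uroifi

Looking at the final sound of each stem: -i when the stem ends in a voiceless consonant (*papet*, *nujojuf*); -poz when the stem ends in a voiced consonant (*muwej*, *voftaz*); -kah when the stem ends in a vowel (*dupina*, *je*, *ozi*).
*kubmiz*: final sound = /z/, a voiced consonant → -poz → *kubmizpoz*.
*arili* — final sound /i/ (a vowel) → -kah → *arilikah*.
*uroif*: final sound = /f/, a voiceless consonant → -i → *uroifi*.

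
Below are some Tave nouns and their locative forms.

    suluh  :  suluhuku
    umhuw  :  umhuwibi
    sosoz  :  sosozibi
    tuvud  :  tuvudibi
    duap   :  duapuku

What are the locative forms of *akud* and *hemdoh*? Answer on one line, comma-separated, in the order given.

akudibi, hemdohuku

The alternation tracks the final consonant of the stem — -uku when the stem ends in a voiceless consonant (*suluh*, *duap*); -ibi when the stem ends in a voiced consonant (*umhuw*, *sosoz*, *tuvud*).
Since the final consonant of *akud* is /d/ (voiced), it takes -ibi, giving *akudibi*.
*hemdoh*: final consonant = /h/, voiceless → -uku → *hemdohuku*.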